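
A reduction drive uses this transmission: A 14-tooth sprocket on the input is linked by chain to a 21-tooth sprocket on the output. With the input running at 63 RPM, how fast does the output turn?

Chain: ratio = 21/14 = 1.5, so the output turns at 63 / 1.5 = 42 RPM.

42 RPM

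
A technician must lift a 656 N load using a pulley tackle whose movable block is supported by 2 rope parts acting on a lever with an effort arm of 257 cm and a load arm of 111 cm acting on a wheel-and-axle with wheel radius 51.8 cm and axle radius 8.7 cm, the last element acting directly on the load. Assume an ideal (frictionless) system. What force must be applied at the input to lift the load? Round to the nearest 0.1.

Block-and-tackle MA = number of supporting rope parts = 2.
Lever MA = effort arm / load arm = 257/111 = 2.3153.
Wheel-and-axle MA = R/r = 51.8/8.7 = 5.954.
Combined ideal MA = 2 × 2.3153 × 5.954 = 27.571.
Effort = load / MA = 656 / 27.571 = 23.793 N.

23.8 N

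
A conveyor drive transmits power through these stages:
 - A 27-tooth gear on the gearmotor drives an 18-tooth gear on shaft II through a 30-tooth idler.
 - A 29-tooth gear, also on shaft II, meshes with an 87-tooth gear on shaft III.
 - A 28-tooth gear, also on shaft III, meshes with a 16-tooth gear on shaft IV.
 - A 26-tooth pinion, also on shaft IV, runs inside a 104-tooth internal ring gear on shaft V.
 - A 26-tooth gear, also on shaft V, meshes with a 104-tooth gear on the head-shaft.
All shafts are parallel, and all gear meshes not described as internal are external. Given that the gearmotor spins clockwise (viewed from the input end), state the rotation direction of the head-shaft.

counterclockwise

the gearmotor → shaft II: driver → idler → driven is 2 external meshes, 2 reversals → CW.
shaft II → shaft III: external mesh, 1 reversal → CCW.
shaft III → shaft IV: external mesh, 1 reversal → CW.
shaft IV → shaft V: internal mesh, same direction → CW.
shaft V → the head-shaft: external mesh, 1 reversal → CCW.
5 reversals in total — an odd number — so the head-shaft turns opposite to the gearmotor.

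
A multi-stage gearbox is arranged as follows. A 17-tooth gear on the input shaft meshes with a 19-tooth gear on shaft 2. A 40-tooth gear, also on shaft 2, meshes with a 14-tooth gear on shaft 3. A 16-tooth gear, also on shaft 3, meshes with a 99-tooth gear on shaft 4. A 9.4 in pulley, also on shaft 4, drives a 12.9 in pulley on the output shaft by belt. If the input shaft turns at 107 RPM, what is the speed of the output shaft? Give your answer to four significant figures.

gear mesh 19/17 = 1.1176 → 107/1.1176 = 95.737 RPM
gear mesh 14/40 = 0.35 → 95.737/0.35 = 273.53 RPM
gear mesh 99/16 = 6.1875 → 273.53/6.1875 = 44.207 RPM
belt 12.9/9.4 = 1.3723 → 44.207/1.3723 = 32.213 RPM

32.21 RPM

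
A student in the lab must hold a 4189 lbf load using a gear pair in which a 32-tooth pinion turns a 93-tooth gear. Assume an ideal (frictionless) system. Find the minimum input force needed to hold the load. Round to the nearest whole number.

1441 lbf

Gear pair MA = 93/32 = 2.9062.
Effort = load / MA = 4189 / 2.9062 = 1441.4 lbf.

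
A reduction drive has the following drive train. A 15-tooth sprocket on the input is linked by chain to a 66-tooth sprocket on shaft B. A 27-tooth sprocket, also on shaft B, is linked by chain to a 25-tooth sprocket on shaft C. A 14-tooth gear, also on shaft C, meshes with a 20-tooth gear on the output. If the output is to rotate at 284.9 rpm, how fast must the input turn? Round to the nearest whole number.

Overall ratio R = 4.4 × 0.92593 × 1.4286 = 5.8201.
Required input speed = output speed × R = 284.9 × 5.8201 = 1658.1 rpm.

1658 rpm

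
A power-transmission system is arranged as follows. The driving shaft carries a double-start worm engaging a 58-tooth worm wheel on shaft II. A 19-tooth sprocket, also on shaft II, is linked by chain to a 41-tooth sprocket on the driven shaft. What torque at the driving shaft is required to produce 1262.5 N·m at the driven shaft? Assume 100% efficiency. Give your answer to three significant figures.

20.2 N·m

Overall ratio R = 29 × 2.1579 = 62.579.
Input torque = output torque / R = 1262.5 / 62.579 = 20.175 N·m.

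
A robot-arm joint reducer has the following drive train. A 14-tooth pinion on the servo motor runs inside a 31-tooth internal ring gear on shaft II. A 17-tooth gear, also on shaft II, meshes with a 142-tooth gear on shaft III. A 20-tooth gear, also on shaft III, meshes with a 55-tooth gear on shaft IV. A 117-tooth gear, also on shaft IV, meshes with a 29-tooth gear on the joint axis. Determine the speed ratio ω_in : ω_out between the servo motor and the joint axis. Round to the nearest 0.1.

Each stage contributes driven/driver: internal gear 31/14 = 2.2143, gear mesh 142/17 = 8.3529, gear mesh 55/20 = 2.75, gear mesh 29/117 = 0.24786.
Overall: 2.2143 × 8.3529 × 2.75 × 0.24786 = 12.607.

12.6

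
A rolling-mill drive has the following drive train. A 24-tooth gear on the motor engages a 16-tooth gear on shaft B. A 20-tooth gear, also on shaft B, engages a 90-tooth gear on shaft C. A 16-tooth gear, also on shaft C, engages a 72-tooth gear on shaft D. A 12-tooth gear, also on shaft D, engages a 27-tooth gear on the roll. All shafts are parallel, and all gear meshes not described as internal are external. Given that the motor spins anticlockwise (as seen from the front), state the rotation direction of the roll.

anticlockwise

the motor → shaft B: external mesh, 1 reversal → CW.
shaft B → shaft C: external mesh, 1 reversal → CCW.
shaft C → shaft D: external mesh, 1 reversal → CW.
shaft D → the roll: external mesh, 1 reversal → CCW.
4 reversals in total — an even number — so the roll turns the same way as the motor.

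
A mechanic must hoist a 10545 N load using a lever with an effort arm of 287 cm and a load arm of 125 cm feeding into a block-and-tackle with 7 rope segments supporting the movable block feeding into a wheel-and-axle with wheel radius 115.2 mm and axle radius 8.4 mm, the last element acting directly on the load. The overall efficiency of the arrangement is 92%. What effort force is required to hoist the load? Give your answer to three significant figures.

Lever MA = effort arm / load arm = 287/125 = 2.296.
Block-and-tackle MA = number of supporting rope parts = 7.
Wheel-and-axle MA = R/r = 115.2/8.4 = 13.714.
Combined ideal MA = 2.296 × 7 × 13.714 = 220.42.
Actual MA = 220.42 × 0.92 = 202.78.
Effort = load / actual MA = 10545 / 202.78 = 52.001 N.

52.0 N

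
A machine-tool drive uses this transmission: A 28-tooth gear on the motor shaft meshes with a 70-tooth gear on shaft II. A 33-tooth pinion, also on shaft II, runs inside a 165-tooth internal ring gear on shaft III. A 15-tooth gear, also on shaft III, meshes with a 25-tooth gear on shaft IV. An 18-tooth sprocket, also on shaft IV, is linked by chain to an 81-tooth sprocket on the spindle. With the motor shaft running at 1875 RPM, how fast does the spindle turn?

20 RPM

Gear mesh: ratio = 70/28 = 2.5, so shaft II turns at 1875 / 2.5 = 750 RPM.
Internal gear: ratio = 165/33 = 5, so shaft III turns at 750 / 5 = 150 RPM.
Gear mesh: ratio = 25/15 = 1.6667, so shaft IV turns at 150 / 1.6667 = 90 RPM.
Chain: ratio = 81/18 = 4.5, so the spindle turns at 90 / 4.5 = 20 RPM.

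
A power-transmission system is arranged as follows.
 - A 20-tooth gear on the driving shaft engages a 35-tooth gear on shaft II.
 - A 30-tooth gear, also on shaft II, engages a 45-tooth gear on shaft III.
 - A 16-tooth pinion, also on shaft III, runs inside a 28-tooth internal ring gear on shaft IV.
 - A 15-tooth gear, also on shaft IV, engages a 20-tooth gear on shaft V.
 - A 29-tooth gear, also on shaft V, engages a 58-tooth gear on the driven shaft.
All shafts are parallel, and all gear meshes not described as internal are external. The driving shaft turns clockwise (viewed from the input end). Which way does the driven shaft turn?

the driving shaft → shaft II: external mesh, 1 reversal → CCW.
shaft II → shaft III: external mesh, 1 reversal → CW.
shaft III → shaft IV: internal mesh, same direction → CW.
shaft IV → shaft V: external mesh, 1 reversal → CCW.
shaft V → the driven shaft: external mesh, 1 reversal → CW.
4 reversals in total — an even number — so the driven shaft turns the same way as the driving shaft.

clockwise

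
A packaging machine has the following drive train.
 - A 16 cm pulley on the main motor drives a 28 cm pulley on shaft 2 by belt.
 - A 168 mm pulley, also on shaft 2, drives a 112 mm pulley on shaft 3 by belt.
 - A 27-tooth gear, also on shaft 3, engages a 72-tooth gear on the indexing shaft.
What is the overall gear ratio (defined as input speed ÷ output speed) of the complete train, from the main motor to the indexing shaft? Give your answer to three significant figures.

3.11

Each stage contributes driven/driver: belt 28/16 = 1.75, belt 112/168 = 0.66667, gear mesh 72/27 = 2.6667.
Overall: 1.75 × 0.66667 × 2.6667 = 3.1111.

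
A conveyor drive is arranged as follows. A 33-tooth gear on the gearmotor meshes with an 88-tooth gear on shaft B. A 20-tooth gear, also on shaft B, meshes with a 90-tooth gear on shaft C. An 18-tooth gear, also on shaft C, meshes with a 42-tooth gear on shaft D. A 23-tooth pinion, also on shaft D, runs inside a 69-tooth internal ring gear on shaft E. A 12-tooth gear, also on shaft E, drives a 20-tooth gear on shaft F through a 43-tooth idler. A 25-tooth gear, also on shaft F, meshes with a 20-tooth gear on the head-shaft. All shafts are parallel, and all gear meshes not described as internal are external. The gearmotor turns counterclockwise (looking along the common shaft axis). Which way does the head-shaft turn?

the gearmotor → shaft B: external mesh, 1 reversal → CW.
shaft B → shaft C: external mesh, 1 reversal → CCW.
shaft C → shaft D: external mesh, 1 reversal → CW.
shaft D → shaft E: internal mesh, same direction → CW.
shaft E → shaft F: driver → idler → driven is 2 external meshes, 2 reversals → CW.
shaft F → the head-shaft: external mesh, 1 reversal → CCW.
6 reversals in total — an even number — so the head-shaft turns the same way as the gearmotor.

counterclockwise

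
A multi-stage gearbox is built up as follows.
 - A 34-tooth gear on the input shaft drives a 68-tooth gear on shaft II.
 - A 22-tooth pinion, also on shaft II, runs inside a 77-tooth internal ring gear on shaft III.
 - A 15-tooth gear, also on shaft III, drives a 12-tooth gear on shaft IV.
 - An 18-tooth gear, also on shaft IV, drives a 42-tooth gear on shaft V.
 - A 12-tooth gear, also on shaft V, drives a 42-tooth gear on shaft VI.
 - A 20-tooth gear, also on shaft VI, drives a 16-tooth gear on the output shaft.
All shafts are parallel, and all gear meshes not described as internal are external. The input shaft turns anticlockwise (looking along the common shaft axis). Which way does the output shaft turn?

the input shaft → shaft II: external mesh, 1 reversal → CW.
shaft II → shaft III: internal mesh, same direction → CW.
shaft III → shaft IV: external mesh, 1 reversal → CCW.
shaft IV → shaft V: external mesh, 1 reversal → CW.
shaft V → shaft VI: external mesh, 1 reversal → CCW.
shaft VI → the output shaft: external mesh, 1 reversal → CW.
5 reversals in total — an odd number — so the output shaft turns opposite to the input shaft.

clockwise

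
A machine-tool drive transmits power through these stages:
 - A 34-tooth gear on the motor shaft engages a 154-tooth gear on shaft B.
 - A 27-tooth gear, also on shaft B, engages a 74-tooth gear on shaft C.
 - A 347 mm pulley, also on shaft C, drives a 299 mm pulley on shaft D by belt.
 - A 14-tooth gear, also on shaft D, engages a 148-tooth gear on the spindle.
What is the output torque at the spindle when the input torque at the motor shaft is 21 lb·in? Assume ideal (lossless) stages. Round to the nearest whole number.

gear mesh 154/34 = 4.5294 → τ = 21·4.5294 = 95.118 lb·in
gear mesh 74/27 = 2.7407 → τ = 95.118·2.7407 = 260.69 lb·in
belt 299/347 = 0.86167 → τ = 260.69·0.86167 = 224.63 lb·in
gear mesh 148/14 = 10.571 → τ = 224.63·10.571 = 2374.7 lb·in

2375 lb·in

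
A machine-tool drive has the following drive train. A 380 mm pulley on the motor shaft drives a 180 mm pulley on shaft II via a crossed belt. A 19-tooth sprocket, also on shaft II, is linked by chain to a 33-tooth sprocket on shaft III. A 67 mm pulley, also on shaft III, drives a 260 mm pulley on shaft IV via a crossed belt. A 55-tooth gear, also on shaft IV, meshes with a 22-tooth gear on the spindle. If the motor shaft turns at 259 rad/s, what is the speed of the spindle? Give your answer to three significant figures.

belt 180/380 = 0.47368 → 259/0.47368 = 546.78 rad/s
chain 33/19 = 1.7368 → 546.78/1.7368 = 314.81 rad/s
belt 260/67 = 3.8806 → 314.81/3.8806 = 81.124 rad/s
gear mesh 22/55 = 0.4 → 81.124/0.4 = 202.81 rad/s

203 rad/s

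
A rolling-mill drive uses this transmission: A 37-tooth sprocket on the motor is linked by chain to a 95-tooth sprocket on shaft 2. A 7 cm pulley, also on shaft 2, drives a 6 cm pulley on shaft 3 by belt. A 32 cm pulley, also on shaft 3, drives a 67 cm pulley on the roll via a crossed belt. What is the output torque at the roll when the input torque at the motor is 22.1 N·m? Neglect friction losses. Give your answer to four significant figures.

chain 95/37 = 2.5676 → τ = 22.1·2.5676 = 56.743 N·m
belt 6/7 = 0.85714 → τ = 56.743·0.85714 = 48.637 N·m
belt 67/32 = 2.0938 → τ = 48.637·2.0938 = 101.83 N·m

101.8 N·m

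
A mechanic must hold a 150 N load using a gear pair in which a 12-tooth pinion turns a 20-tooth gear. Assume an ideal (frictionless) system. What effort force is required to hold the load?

90 N

Gear pair MA = 20/12 = 1.6667.
Effort = load / MA = 150 / 1.6667 = 90 N.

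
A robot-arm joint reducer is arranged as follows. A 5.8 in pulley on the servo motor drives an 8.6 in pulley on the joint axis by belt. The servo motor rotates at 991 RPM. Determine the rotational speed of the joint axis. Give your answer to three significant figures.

the servo motor → the joint axis (belt, 8.6/5.8): 991 ÷ 1.4828 = 668.35 RPM

668 RPM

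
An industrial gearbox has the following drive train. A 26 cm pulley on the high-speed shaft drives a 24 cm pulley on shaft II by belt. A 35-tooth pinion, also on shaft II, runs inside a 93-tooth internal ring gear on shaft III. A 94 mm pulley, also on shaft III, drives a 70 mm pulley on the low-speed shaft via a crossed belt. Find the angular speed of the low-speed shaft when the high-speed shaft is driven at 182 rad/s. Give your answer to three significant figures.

Belt: ratio = 24/26 = 0.92308, so shaft II turns at 182 / 0.92308 = 197.17 rad/s.
Internal gear: ratio = 93/35 = 2.6571, so shaft III turns at 197.17 / 2.6571 = 74.203 rad/s.
Belt: ratio = 70/94 = 0.74468, so the low-speed shaft turns at 74.203 / 0.74468 = 99.643 rad/s.

99.6 rad/s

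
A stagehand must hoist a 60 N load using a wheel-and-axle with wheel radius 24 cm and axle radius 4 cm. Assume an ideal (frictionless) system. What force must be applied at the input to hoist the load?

Wheel-and-axle MA = R/r = 24/4 = 6.
Effort = load / MA = 60 / 6 = 10 N.

10 N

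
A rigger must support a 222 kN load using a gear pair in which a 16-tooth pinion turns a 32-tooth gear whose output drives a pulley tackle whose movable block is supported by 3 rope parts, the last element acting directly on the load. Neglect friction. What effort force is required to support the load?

37 kN

Gear pair MA = 32/16 = 2.
Block-and-tackle MA = number of supporting rope parts = 3.
Combined ideal MA = 2 × 3 = 6.
Effort = load / MA = 222 / 6 = 37 kN.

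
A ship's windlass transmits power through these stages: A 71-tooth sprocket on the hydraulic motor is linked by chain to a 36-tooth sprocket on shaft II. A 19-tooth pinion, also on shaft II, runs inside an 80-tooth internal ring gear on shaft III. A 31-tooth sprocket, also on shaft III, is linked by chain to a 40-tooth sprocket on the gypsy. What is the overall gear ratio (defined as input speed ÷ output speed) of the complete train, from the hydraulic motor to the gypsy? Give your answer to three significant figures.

Each stage contributes driven/driver: chain 36/71 = 0.50704, internal gear 80/19 = 4.2105, chain 40/31 = 1.2903.
Overall: 0.50704 × 4.2105 × 1.2903 = 2.7547.

2.75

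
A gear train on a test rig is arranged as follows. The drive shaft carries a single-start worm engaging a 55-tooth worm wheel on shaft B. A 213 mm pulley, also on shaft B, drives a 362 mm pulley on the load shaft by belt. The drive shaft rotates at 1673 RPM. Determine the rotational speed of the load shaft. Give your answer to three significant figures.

the drive shaft → shaft B (worm, 55/1): 1673 ÷ 55 = 30.418 RPM
shaft B → the load shaft (belt, 362/213): 30.418 ÷ 1.6995 = 17.898 RPM

17.9 RPM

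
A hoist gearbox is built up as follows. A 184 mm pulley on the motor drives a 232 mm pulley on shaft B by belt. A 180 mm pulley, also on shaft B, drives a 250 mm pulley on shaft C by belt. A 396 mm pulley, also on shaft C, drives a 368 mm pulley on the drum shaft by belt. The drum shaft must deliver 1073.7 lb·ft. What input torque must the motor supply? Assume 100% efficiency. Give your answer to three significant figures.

Overall ratio R = 1.2609 × 1.3889 × 0.92929 = 1.6274.
Input torque = output torque / R = 1073.7 / 1.6274 = 659.77 lb·ft.

660 lb·ft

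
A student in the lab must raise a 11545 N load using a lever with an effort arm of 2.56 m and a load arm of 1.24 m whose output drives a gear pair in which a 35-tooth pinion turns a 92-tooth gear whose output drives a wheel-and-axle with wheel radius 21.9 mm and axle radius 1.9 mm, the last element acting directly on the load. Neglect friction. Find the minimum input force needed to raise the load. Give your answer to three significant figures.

Lever MA = effort arm / load arm = 2.56/1.24 = 2.0645.
Gear pair MA = 92/35 = 2.6286.
Wheel-and-axle MA = R/r = 21.9/1.9 = 11.526.
Combined ideal MA = 2.0645 × 2.6286 × 11.526 = 62.55.
Effort = load / MA = 11545 / 62.55 = 184.57 N.

185 N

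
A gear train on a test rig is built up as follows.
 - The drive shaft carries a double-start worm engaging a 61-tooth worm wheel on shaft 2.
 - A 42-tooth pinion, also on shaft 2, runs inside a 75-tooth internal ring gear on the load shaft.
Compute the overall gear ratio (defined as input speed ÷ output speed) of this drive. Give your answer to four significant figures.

Each stage contributes driven/driver: worm 61/2 = 30.5, internal gear 75/42 = 1.7857.
Overall: 30.5 × 1.7857 = 54.464.

54.46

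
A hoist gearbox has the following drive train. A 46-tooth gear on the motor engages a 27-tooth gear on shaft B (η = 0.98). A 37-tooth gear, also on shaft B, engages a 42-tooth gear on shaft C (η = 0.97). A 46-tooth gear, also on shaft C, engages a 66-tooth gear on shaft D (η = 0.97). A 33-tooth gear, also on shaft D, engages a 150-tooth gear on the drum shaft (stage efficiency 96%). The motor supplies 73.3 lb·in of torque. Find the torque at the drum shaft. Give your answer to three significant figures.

282 lb·in

After the gear mesh (27/46): 73.3 × 0.58696 × 0.98 = 42.163 lb·in
After the gear mesh (42/37): 42.163 × 1.1351 × 0.97 = 46.425 lb·in
After the gear mesh (66/46): 46.425 × 1.4348 × 0.97 = 64.612 lb·in
After the gear mesh (150/33): 64.612 × 4.5455 × 0.96 = 281.94 lb·in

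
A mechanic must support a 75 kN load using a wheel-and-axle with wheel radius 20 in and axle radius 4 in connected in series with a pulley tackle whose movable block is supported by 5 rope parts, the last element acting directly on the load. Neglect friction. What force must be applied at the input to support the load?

Wheel-and-axle MA = R/r = 20/4 = 5.
Block-and-tackle MA = number of supporting rope parts = 5.
Combined ideal MA = 5 × 5 = 25.
Effort = load / MA = 75 / 25 = 3 kN.

3 kN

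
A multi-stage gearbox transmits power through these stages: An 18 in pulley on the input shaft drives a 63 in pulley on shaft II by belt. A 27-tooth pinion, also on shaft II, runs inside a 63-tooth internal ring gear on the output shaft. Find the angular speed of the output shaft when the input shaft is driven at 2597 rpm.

318 rpm

Belt: ratio = 63/18 = 3.5, so shaft II turns at 2597 / 3.5 = 742 rpm.
Internal gear: ratio = 63/27 = 2.3333, so the output shaft turns at 742 / 2.3333 = 318 rpm.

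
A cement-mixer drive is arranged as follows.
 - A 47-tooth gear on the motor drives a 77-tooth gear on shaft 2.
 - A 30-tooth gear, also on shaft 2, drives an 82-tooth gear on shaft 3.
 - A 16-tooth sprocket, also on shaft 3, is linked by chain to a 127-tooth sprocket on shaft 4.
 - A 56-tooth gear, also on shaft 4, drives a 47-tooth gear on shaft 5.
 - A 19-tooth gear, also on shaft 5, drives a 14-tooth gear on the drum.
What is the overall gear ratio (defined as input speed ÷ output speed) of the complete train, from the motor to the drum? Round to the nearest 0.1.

Each stage contributes driven/driver: gear mesh 77/47 = 1.6383, gear mesh 82/30 = 2.7333, chain 127/16 = 7.9375, gear mesh 47/56 = 0.83929, gear mesh 14/19 = 0.73684.
Overall: 1.6383 × 2.7333 × 7.9375 × 0.83929 × 0.73684 = 21.981.

22.0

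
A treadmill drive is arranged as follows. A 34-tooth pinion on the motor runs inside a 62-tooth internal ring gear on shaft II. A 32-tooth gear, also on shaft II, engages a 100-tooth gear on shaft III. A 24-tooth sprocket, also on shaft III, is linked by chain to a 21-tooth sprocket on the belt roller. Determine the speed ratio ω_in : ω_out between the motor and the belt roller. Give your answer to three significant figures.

4.99

Each stage contributes driven/driver: internal gear 62/34 = 1.8235, gear mesh 100/32 = 3.125, chain 21/24 = 0.875.
Overall: 1.8235 × 3.125 × 0.875 = 4.9862.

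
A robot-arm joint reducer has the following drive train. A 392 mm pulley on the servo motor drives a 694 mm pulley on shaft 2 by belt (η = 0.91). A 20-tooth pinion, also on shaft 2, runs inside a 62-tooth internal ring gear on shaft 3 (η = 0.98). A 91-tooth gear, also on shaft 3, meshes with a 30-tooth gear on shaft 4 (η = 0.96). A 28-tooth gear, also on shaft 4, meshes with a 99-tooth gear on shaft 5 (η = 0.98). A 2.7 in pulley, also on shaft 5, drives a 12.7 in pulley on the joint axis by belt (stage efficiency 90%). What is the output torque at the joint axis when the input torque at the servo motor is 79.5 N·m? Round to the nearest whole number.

1806 N·m

Belt: ratio = 694/392 = 1.7704; torque at shaft 2 = 79.5 × 1.7704 × 0.91 = 128.08 N·m.
Internal gear: ratio = 62/20 = 3.1; torque at shaft 3 = 128.08 × 3.1 × 0.98 = 389.11 N·m.
Gear mesh: ratio = 30/91 = 0.32967; torque at shaft 4 = 389.11 × 0.32967 × 0.96 = 123.15 N·m.
Gear mesh: ratio = 99/28 = 3.5357; torque at shaft 5 = 123.15 × 3.5357 × 0.98 = 426.7 N·m.
Belt: ratio = 12.7/2.7 = 4.7037; torque at the joint axis = 426.7 × 4.7037 × 0.90 = 1806.4 N·m.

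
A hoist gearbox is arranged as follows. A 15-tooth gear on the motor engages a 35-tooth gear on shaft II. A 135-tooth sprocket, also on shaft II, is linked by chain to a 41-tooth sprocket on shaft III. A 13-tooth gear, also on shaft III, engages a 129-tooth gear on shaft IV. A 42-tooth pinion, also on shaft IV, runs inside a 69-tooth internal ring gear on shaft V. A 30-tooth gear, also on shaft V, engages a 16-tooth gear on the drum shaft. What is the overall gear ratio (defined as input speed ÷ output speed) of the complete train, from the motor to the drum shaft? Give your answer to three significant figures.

6.16

Each stage contributes driven/driver: gear mesh 35/15 = 2.3333, chain 41/135 = 0.3037, gear mesh 129/13 = 9.9231, internal gear 69/42 = 1.6429, gear mesh 16/30 = 0.53333.
Overall: 2.3333 × 0.3037 × 9.9231 × 1.6429 × 0.53333 = 6.1613.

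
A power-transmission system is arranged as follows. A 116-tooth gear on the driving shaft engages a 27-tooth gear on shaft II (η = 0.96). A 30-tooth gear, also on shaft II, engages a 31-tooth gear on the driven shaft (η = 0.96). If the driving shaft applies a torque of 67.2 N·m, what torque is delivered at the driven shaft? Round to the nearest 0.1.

Gear mesh: ratio = 27/116 = 0.23276; torque at shaft II = 67.2 × 0.23276 × 0.96 = 15.016 N·m.
Gear mesh: ratio = 31/30 = 1.0333; torque at the driven shaft = 15.016 × 1.0333 × 0.96 = 14.896 N·m.

14.9 N·m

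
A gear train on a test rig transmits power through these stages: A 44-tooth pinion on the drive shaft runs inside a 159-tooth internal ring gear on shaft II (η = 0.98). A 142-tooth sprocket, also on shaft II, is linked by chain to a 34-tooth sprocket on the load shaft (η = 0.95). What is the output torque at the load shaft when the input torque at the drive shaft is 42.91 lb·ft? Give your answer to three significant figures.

34.6 lb·ft

After the internal gear (159/44): 42.91 × 3.6136 × 0.98 = 151.96 lb·ft
After the chain (34/142): 151.96 × 0.23944 × 0.95 = 34.566 lb·ft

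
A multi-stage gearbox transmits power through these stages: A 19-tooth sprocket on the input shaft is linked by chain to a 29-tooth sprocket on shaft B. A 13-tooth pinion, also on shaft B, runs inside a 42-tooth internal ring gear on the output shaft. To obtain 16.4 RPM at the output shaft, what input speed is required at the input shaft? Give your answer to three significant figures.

Overall ratio R = 1.5263 × 3.2308 = 4.9312.
Required input speed = output speed × R = 16.4 × 4.9312 = 80.871 RPM.

80.9 RPM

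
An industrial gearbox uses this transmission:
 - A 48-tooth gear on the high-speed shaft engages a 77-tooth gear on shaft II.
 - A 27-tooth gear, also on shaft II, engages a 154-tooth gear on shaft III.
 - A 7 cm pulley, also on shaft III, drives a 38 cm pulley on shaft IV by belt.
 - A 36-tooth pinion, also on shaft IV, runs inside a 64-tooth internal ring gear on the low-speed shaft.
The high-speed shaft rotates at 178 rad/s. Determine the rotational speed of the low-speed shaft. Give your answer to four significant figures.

Gear mesh: ratio = 77/48 = 1.6042, so shaft II turns at 178 / 1.6042 = 110.96 rad/s.
Gear mesh: ratio = 154/27 = 5.7037, so shaft III turns at 110.96 / 5.7037 = 19.454 rad/s.
Belt: ratio = 38/7 = 5.4286, so shaft IV turns at 19.454 / 5.4286 = 3.5837 rad/s.
Internal gear: ratio = 64/36 = 1.7778, so the low-speed shaft turns at 3.5837 / 1.7778 = 2.0158 rad/s.

2.016 rad/s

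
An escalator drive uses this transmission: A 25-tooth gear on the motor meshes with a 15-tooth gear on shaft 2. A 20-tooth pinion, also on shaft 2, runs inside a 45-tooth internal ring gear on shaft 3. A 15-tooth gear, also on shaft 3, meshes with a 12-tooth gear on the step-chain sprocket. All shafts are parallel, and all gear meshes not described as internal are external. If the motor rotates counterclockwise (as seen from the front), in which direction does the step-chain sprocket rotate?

counterclockwise

the motor → shaft 2: external mesh, 1 reversal → CW.
shaft 2 → shaft 3: internal mesh, same direction → CW.
shaft 3 → the step-chain sprocket: external mesh, 1 reversal → CCW.
2 reversals in total — an even number — so the step-chain sprocket turns the same way as the motor.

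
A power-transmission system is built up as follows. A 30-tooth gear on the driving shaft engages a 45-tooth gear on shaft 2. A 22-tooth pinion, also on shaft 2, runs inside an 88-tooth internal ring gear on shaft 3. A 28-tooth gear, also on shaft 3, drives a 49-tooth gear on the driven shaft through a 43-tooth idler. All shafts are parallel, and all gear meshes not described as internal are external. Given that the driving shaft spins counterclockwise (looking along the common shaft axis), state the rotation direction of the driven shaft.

clockwise

the driving shaft → shaft 2: external mesh, 1 reversal → CW.
shaft 2 → shaft 3: internal mesh, same direction → CW.
shaft 3 → the driven shaft: driver → idler → driven is 2 external meshes, 2 reversals → CW.
3 reversals in total — an odd number — so the driven shaft turns opposite to the driving shaft.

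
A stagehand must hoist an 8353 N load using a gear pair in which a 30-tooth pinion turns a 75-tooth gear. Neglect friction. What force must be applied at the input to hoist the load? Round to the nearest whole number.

3341 N

Gear pair MA = 75/30 = 2.5.
Effort = load / MA = 8353 / 2.5 = 3341.2 N.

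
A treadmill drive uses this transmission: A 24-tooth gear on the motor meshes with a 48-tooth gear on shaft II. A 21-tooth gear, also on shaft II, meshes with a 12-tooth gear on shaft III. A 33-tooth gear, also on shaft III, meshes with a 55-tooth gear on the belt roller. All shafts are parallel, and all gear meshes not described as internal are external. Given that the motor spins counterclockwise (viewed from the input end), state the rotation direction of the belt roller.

clockwise

the motor → shaft II: external mesh, 1 reversal → CW.
shaft II → shaft III: external mesh, 1 reversal → CCW.
shaft III → the belt roller: external mesh, 1 reversal → CW.
3 reversals in total — an odd number — so the belt roller turns opposite to the motor.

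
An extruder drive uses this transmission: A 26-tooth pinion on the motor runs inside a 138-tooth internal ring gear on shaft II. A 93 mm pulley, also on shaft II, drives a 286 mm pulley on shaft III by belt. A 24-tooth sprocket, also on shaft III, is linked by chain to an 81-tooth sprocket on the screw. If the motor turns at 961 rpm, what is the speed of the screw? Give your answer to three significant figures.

internal gear 138/26 = 5.3077 → 961/5.3077 = 181.06 rpm
belt 286/93 = 3.0753 → 181.06/3.0753 = 58.875 rpm
chain 81/24 = 3.375 → 58.875/3.375 = 17.445 rpm

17.4 rpm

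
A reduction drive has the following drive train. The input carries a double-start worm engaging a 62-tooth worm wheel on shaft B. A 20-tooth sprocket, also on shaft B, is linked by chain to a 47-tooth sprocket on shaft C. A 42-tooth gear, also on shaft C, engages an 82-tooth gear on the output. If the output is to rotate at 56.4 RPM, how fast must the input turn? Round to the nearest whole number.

8022 RPM

Overall ratio R = 31 × 2.35 × 1.9524 = 142.23.
Required input speed = output speed × R = 56.4 × 142.23 = 8021.8 RPM.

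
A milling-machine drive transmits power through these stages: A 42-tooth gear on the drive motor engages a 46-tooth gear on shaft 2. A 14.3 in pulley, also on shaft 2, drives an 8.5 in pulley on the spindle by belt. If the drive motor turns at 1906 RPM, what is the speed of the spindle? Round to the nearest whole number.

the drive motor → shaft 2 (gear mesh, 46/42): 1906 ÷ 1.0952 = 1740.3 RPM
shaft 2 → the spindle (belt, 8.5/14.3): 1740.3 ÷ 0.59441 = 2927.7 RPM

2928 RPM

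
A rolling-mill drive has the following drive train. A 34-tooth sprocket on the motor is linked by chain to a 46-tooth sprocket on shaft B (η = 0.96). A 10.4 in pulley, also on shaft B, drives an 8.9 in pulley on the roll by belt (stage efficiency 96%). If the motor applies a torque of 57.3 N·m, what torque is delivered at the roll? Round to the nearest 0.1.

After the chain (46/34): 57.3 × 1.3529 × 0.96 = 74.423 N·m
After the belt (8.9/10.4): 74.423 × 0.85577 × 0.96 = 61.141 N·m

61.1 N·m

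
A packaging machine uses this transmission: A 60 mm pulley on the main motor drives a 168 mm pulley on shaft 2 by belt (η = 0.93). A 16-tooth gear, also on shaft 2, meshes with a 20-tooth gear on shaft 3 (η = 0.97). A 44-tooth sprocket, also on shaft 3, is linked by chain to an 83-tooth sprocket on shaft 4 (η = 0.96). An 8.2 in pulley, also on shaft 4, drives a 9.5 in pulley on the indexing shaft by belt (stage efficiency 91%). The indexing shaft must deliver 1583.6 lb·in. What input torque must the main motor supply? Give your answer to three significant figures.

Overall ratio R = 2.8 × 1.25 × 1.8864 × 1.1585 = 7.649; overall efficiency η = 0.93 × 0.97 × 0.96 × 0.91 = 0.7881.
Input torque = output torque / (R × η) = 1583.6 / (7.649 × 0.7881) = 262.71 lb·in.

263 lb·in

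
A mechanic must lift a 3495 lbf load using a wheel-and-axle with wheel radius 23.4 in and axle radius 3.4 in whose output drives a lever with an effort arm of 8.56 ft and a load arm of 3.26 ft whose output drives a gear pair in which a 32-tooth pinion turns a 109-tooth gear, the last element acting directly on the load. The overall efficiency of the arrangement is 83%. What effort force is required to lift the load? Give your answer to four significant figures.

Wheel-and-axle MA = R/r = 23.4/3.4 = 6.8824.
Lever MA = effort arm / load arm = 8.56/3.26 = 2.6258.
Gear pair MA = 109/32 = 3.4062.
Combined ideal MA = 6.8824 × 2.6258 × 3.4062 = 61.556.
Actual MA = 61.556 × 0.83 = 51.091.
Effort = load / actual MA = 3495 / 51.091 = 68.407 lbf.

68.41 lbf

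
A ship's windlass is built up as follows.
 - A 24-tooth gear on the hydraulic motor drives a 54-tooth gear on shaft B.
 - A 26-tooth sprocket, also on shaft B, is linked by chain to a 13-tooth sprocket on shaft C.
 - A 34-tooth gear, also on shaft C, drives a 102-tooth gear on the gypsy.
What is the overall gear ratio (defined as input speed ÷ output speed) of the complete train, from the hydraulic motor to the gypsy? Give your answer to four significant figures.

Each stage contributes driven/driver: gear mesh 54/24 = 2.25, chain 13/26 = 0.5, gear mesh 102/34 = 3.
Overall: 2.25 × 0.5 × 3 = 3.375.

3.375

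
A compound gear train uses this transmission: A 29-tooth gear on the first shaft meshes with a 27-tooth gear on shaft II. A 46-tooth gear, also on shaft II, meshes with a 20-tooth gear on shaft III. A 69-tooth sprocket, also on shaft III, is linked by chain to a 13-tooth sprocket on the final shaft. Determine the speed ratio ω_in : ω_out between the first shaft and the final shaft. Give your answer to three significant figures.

0.0763

Each stage contributes driven/driver: gear mesh 27/29 = 0.93103, gear mesh 20/46 = 0.43478, chain 13/69 = 0.18841.
Overall: 0.93103 × 0.43478 × 0.18841 = 0.076266.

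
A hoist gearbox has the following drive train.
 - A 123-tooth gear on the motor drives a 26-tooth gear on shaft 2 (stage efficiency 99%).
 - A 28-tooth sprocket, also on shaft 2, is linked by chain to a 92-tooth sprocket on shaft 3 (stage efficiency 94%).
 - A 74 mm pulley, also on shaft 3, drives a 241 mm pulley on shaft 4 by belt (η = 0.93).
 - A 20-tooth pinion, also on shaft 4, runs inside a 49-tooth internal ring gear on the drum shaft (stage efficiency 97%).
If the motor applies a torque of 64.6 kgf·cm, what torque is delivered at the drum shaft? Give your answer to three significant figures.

Gear mesh: ratio = 26/123 = 0.21138; torque at shaft 2 = 64.6 × 0.21138 × 0.99 = 13.519 kgf·cm.
Chain: ratio = 92/28 = 3.2857; torque at shaft 3 = 13.519 × 3.2857 × 0.94 = 41.754 kgf·cm.
Belt: ratio = 241/74 = 3.2568; torque at shaft 4 = 41.754 × 3.2568 × 0.93 = 126.46 kgf·cm.
Internal gear: ratio = 49/20 = 2.45; torque at the drum shaft = 126.46 × 2.45 × 0.97 = 300.54 kgf·cm.

301 kgf·cm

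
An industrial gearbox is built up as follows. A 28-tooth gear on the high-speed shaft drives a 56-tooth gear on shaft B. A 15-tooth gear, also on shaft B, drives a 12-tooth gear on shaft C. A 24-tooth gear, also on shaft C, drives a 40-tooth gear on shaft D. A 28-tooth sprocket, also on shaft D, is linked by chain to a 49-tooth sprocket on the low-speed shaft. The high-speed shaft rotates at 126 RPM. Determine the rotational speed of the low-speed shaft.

Gear mesh: ratio = 56/28 = 2, so shaft B turns at 126 / 2 = 63 RPM.
Gear mesh: ratio = 12/15 = 0.8, so shaft C turns at 63 / 0.8 = 78.75 RPM.
Gear mesh: ratio = 40/24 = 1.6667, so shaft D turns at 78.75 / 1.6667 = 47.25 RPM.
Chain: ratio = 49/28 = 1.75, so the low-speed shaft turns at 47.25 / 1.75 = 27 RPM.

27 RPM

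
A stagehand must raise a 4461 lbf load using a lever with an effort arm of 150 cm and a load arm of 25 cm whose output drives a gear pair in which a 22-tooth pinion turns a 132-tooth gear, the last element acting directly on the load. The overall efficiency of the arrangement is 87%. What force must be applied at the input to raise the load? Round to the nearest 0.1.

142.4 lbf

Lever MA = effort arm / load arm = 150/25 = 6.
Gear pair MA = 132/22 = 6.
Combined ideal MA = 6 × 6 = 36.
Actual MA = 36 × 0.87 = 31.32.
Effort = load / actual MA = 4461 / 31.32 = 142.43 lbf.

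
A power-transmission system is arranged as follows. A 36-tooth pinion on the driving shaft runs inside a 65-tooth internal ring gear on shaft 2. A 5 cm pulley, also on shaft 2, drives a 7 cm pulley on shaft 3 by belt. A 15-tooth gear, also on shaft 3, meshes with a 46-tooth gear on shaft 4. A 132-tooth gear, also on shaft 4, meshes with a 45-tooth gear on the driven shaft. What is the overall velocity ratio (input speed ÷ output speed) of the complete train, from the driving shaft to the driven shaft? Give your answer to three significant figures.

Each stage contributes driven/driver: internal gear 65/36 = 1.8056, belt 7/5 = 1.4, gear mesh 46/15 = 3.0667, gear mesh 45/132 = 0.34091.
Overall: 1.8056 × 1.4 × 3.0667 × 0.34091 = 2.6427.

2.64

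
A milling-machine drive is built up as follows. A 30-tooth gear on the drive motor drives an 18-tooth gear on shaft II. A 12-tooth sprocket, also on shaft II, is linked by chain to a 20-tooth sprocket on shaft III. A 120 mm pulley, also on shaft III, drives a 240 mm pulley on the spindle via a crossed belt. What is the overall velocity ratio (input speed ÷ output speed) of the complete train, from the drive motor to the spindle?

Each stage contributes driven/driver: gear mesh 18/30 = 0.6, chain 20/12 = 1.6667, belt 240/120 = 2.
Overall: 0.6 × 1.6667 × 2 = 2.

2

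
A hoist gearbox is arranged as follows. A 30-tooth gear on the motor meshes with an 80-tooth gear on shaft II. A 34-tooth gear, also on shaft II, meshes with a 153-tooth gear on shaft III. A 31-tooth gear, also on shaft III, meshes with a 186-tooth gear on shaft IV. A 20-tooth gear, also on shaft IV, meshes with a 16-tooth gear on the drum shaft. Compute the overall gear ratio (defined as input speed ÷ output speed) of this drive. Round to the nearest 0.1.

Each stage contributes driven/driver: gear mesh 80/30 = 2.6667, gear mesh 153/34 = 4.5, gear mesh 186/31 = 6, gear mesh 16/20 = 0.8.
Overall: 2.6667 × 4.5 × 6 × 0.8 = 57.6.

57.6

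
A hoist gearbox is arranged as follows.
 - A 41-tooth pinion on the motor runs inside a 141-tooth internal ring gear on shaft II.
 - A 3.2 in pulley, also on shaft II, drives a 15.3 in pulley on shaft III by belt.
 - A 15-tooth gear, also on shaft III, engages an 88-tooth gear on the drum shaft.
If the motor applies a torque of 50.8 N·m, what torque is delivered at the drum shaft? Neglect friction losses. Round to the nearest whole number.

internal gear 141/41 = 3.439 → τ = 50.8·3.439 = 174.7 N·m
belt 15.3/3.2 = 4.7812 → τ = 174.7·4.7812 = 835.3 N·m
gear mesh 88/15 = 5.8667 → τ = 835.3·5.8667 = 4900.4 N·m

4900 N·m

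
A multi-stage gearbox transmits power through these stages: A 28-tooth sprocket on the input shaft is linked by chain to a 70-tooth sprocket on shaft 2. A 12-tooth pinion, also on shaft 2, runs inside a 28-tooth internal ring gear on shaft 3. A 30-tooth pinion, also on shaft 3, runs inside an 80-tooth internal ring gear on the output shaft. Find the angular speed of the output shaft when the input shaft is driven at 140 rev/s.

Chain: ratio = 70/28 = 2.5, so shaft 2 turns at 140 / 2.5 = 56 rev/s.
Internal gear: ratio = 28/12 = 2.3333, so shaft 3 turns at 56 / 2.3333 = 24 rev/s.
Internal gear: ratio = 80/30 = 2.6667, so the output shaft turns at 24 / 2.6667 = 9 rev/s.

9 rev/s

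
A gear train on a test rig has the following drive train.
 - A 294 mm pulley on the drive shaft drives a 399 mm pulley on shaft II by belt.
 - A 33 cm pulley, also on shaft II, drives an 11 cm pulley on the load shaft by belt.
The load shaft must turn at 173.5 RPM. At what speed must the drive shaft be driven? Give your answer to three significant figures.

78.5 RPM

Overall ratio R = 1.3571 × 0.33333 = 0.45238.
Required input speed = output speed × R = 173.5 × 0.45238 = 78.488 RPM.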